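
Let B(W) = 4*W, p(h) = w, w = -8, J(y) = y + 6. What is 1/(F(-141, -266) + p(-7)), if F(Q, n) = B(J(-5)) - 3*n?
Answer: 1/794 ≈ 0.0012594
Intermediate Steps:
J(y) = 6 + y
p(h) = -8
F(Q, n) = 4 - 3*n (F(Q, n) = 4*(6 - 5) - 3*n = 4*1 - 3*n = 4 - 3*n)
1/(F(-141, -266) + p(-7)) = 1/((4 - 3*(-266)) - 8) = 1/((4 + 798) - 8) = 1/(802 - 8) = 1/794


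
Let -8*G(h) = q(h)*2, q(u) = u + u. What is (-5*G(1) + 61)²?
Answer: 16129/4 ≈ 4032.3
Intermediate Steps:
q(u) = 2*u
G(h) = -h/2 (G(h) = -2*h*2/8 = -h/2)
(-5*G(1) + 61)² = (-(-5)/2 + 61)² = (-5*(-½) + 61)² = (5/2 + 61)² = (127/2)² = 16129/4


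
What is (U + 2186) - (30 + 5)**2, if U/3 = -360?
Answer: -119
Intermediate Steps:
U = -1080 (U = 3*(-360) = -1080)
(U + 2186) - (30 + 5)**2 = (-1080 + 2186) - (30 + 5)**2 = 1106 - 1*35**2 = 1106 - 1*1225 = 1106 - 1225 = -119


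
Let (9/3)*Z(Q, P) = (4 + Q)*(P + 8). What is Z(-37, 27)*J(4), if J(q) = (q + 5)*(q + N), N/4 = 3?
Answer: -55440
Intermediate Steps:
N = 12 (N = 4*3 = 12)
J(q) = (5 + q)*(12 + q) (J(q) = (q + 5)*(q + 12) = (5 + q)*(12 + q))
Z(Q, P) = (4 + Q)*(8 + P)/3 (Z(Q, P) = ((4 + Q)*(P + 8))/3 = ((4 + Q)*(8 + P))/3 = (4 + Q)*(8 + P)/3)
Z(-37, 27)*J(4) = (32/3 + (4/3)*27 + (8/3)*(-37) + (⅓)*27*(-37))*(60 + 4² + 17*4) = (32/3 + 36 - 296/3 - 333)*(60 + 16 + 68) = -385*144 = -55440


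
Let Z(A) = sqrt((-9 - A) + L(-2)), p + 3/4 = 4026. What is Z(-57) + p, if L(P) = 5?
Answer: 16101/4 + sqrt(53) ≈ 4032.5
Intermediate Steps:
p = 16101/4 (p = -3/4 + 4026 = 16101/4 ≈ 4025.3)
Z(A) = sqrt(-4 - A) (Z(A) = sqrt((-9 - A) + 5) = sqrt(-4 - A))
Z(-57) + p = sqrt(-4 - 1*(-57)) + 16101/4 = sqrt(-4 + 57) + 16101/4 = sqrt(53) + 16101/4 = 16101/4 + sqrt(53)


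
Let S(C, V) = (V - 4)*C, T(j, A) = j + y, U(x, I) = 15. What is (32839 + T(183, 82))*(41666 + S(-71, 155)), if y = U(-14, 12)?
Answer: 1022329965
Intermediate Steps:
y = 15
T(j, A) = 15 + j (T(j, A) = j + 15 = 15 + j)
S(C, V) = C*(-4 + V) (S(C, V) = (-4 + V)*C = C*(-4 + V))
(32839 + T(183, 82))*(41666 + S(-71, 155)) = (32839 + (15 + 183))*(41666 - 71*(-4 + 155)) = (32839 + 198)*(41666 - 71*151) = 33037*(41666 - 10721) = 33037*30945 = 1022329965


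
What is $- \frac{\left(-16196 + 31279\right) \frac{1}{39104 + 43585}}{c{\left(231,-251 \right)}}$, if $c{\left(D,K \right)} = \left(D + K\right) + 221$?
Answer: $- \frac{15083}{16620489} \approx -0.00090749$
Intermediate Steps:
$c{\left(D,K \right)} = 221 + D + K$
$- \frac{\left(-16196 + 31279\right) \frac{1}{39104 + 43585}}{c{\left(231,-251 \right)}} = - \frac{\left(-16196 + 31279\right) \frac{1}{39104 + 43585}}{221 + 231 - 251} = - \frac{15083 \cdot \frac{1}{82689}}{201} = - \frac{15083}{82689 \cdot 201} = \left(-1\right) \frac{15083}{16620489} = - \frac{15083}{16620489}$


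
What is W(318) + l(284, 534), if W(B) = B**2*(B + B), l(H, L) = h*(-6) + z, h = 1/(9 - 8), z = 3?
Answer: 64314861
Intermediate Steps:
h = 1 (h = 1/1 = 1)
l(H, L) = -3 (l(H, L) = 1*(-6) + 3 = -6 + 3 = -3)
W(B) = 2*B**3 (W(B) = B**2*(2*B) = 2*B**3)
W(318) + l(284, 534) = 2*318**3 - 3 = 2*32157432 - 3 = 64314864 - 3 = 64314861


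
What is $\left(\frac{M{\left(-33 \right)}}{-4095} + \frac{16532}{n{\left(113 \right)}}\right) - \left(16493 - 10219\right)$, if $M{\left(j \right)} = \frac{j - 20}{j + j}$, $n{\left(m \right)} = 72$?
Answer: $- \frac{816808519}{135135} \approx -6044.4$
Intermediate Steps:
$M{\left(j \right)} = \frac{-20 + j}{2 j}$
$\left(\frac{M{\left(-33 \right)}}{-4095} + \frac{16532}{n{\left(113 \right)}}\right) - \left(16493 - 10219\right) = \left(\frac{\frac{1}{2} \frac{1}{-33} \left(-20 - 33\right)}{-4095} + \frac{16532}{72}\right) - \left(16493 - 10219\right) = \left(\frac{1}{2} \left(- \frac{1}{33}\right) \left(-53\right) \left(- \frac{1}{4095}\right) + 16532 \cdot \frac{1}{72}\right) - 6274 = \left(\frac{53}{66} \left(- \frac{1}{4095}\right) + \frac{4133}{18}\right) - 6274 = \left(- \frac{53}{270270} + \frac{4133}{18}\right) - 6274 = \frac{31028471}{135135} - 6274 = - \frac{816808519}{135135}$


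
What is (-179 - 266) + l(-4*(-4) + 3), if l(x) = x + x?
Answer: -407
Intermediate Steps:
l(x) = 2*x
(-179 - 266) + l(-4*(-4) + 3) = (-179 - 266) + 2*(-4*(-4) + 3) = -445 + 2*(16 + 3) = -445 + 2*19 = -445 + 38 = -407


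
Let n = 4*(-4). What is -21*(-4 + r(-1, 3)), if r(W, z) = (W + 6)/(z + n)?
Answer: 1197/13 ≈ 92.077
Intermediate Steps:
n = -16
r(W, z) = (6 + W)/(-16 + z) (r(W, z) = (W + 6)/(z - 16) = (6 + W)/(-16 + z))
-21*(-4 + r(-1, 3)) = -21*(-4 + (6 - 1)/(-16 + 3)) = -21*(-4 + 5/(-13)) = -21*(-4 - 1/13*5) = -21*(-4 - 5/13) = -21*(-57/13) = 1197/13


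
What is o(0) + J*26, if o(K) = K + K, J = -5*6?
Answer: -780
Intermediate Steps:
J = -30
o(K) = 2*K
o(0) + J*26 = 2*0 - 30*26 = 0 - 780 = -780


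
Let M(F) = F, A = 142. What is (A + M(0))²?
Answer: 20164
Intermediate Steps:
(A + M(0))² = (142 + 0)² = 142² = 20164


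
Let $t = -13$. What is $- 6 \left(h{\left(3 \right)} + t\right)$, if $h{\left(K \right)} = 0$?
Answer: $78$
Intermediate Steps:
$- 6 \left(h{\left(3 \right)} + t\right) = - 6 \left(0 - 13\right) = \left(-6\right) \left(-13\right) = 78$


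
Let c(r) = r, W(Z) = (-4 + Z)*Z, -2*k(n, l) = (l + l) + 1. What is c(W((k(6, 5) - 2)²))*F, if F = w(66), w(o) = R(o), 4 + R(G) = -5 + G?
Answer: 2680425/16 ≈ 1.6753e+5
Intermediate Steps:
R(G) = -9 + G (R(G) = -4 + (-5 + G) = -9 + G)
k(n, l) = -½ - l (k(n, l) = -((l + l) + 1)/2 = -(2*l + 1)/2 = -(1 + 2*l)/2 = -½ - l)
w(o) = -9 + o
F = 57 (F = -9 + 66 = 57)
W(Z) = Z*(-4 + Z)
c(W((k(6, 5) - 2)²))*F = (((-½ - 1*5) - 2)²*(-4 + ((-½ - 1*5) - 2)²))*57 = (((-½ - 5) - 2)²*(-4 + ((-½ - 5) - 2)²))*57 = ((-11/2 - 2)²*(-4 + (-11/2 - 2)²))*57 = ((-15/2)²*(-4 + (-15/2)²))*57 = (225*(-4 + 225/4)/4)*57 = ((225/4)*(209/4))*57 = (47025/16)*57 = 2680425/16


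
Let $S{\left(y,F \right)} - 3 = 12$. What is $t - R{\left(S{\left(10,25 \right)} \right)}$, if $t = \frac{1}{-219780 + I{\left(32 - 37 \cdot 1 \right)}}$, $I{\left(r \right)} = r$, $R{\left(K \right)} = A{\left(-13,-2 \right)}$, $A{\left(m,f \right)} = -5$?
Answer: $\frac{1098924}{219785} \approx 5.0$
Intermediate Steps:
$S{\left(y,F \right)} = 15$ ($S{\left(y,F \right)} = 3 + 12 = 15$)
$R{\left(K \right)} = -5$
$t = - \frac{1}{219785}$ ($t = \frac{1}{-219780 + \left(32 - 37 \cdot 1\right)} = \frac{1}{-219780 + \left(32 - 37\right)} = \frac{1}{-219780 - 5} = \frac{1}{-219785} = - \frac{1}{219785} \approx -4.5499 \cdot 10^{-6}$)
$t - R{\left(S{\left(10,25 \right)} \right)} = - \frac{1}{219785} - -5 = - \frac{1}{219785} + 5 = \frac{1098924}{219785}$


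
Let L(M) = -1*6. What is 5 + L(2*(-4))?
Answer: -1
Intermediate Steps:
L(M) = -6
5 + L(2*(-4)) = 5 - 6 = -1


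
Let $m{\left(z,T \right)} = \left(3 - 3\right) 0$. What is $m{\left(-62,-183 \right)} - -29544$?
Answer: $29544$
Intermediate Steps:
$m{\left(z,T \right)} = 0$ ($m{\left(z,T \right)} = 0 \cdot 0 = 0$)
$m{\left(-62,-183 \right)} - -29544 = 0 - -29544 = 0 + 29544 = 29544$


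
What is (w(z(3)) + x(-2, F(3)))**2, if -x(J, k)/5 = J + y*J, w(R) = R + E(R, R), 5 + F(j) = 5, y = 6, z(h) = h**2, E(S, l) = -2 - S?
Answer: 4624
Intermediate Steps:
F(j) = 0 (F(j) = -5 + 5 = 0)
w(R) = -2 (w(R) = R + (-2 - R) = -2)
x(J, k) = -35*J (x(J, k) = -5*(J + 6*J) = -35*J)
(w(z(3)) + x(-2, F(3)))**2 = (-2 - 35*(-2))**2 = (-2 + 70)**2 = 68**2 = 4624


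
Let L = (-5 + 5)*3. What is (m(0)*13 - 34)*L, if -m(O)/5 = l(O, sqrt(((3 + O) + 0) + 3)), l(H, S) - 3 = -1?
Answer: 0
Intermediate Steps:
l(H, S) = 2 (l(H, S) = 3 - 1 = 2)
L = 0 (L = 0*3 = 0)
m(O) = -10 (m(O) = -5*2 = -10)
(m(0)*13 - 34)*L = (-10*13 - 34)*0 = (-130 - 34)*0 = -164*0 = 0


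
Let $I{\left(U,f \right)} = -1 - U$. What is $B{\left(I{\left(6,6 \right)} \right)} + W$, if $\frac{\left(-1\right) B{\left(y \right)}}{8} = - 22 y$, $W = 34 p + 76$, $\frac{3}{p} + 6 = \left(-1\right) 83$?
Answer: $- \frac{102986}{89} \approx -1157.1$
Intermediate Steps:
$p = - \frac{3}{89}$ ($p = \frac{3}{-6 - 83} = \frac{3}{-89} = 3 \left(- \frac{1}{89}\right) = - \frac{3}{89} \approx -0.033708$)
$W = \frac{6662}{89}$ ($W = 34 \left(- \frac{3}{89}\right) + 76 = - \frac{102}{89} + 76 = \frac{6662}{89} \approx 74.854$)
$B{\left(y \right)} = 176 y$ ($B{\left(y \right)} = - 8 \left(- 22 y\right) = 176 y$)
$B{\left(I{\left(6,6 \right)} \right)} + W = 176 \left(-1 - 6\right) + \frac{6662}{89} = 176 \left(-7\right) + \frac{6662}{89} = -1232 + \frac{6662}{89} = - \frac{102986}{89}$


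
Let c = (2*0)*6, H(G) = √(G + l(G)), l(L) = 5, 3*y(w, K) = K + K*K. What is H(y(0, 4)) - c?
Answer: √105/3 ≈ 3.4156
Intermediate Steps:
y(w, K) = K/3 + K²/3 (y(w, K) = (K + K*K)/3 = (K + K²)/3 = K/3 + K²/3)
H(G) = √(5 + G) (H(G) = √(G + 5) = √(5 + G))
c = 0 (c = 0*6 = 0)
H(y(0, 4)) - c = √(5 + (⅓)*4*(1 + 4)) - 1*0 = √(5 + (⅓)*4*5) + 0 = √(5 + 20/3) + 0 = √(35/3) + 0 = √105/3 + 0 = √105/3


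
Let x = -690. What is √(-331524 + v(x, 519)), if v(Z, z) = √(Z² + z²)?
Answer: √(-331524 + 3*√82829) ≈ 575.03*I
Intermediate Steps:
√(-331524 + v(x, 519)) = √(-331524 + √((-690)² + 519²)) = √(-331524 + √(476100 + 269361)) = √(-331524 + √745461) = √(-331524 + 3*√82829)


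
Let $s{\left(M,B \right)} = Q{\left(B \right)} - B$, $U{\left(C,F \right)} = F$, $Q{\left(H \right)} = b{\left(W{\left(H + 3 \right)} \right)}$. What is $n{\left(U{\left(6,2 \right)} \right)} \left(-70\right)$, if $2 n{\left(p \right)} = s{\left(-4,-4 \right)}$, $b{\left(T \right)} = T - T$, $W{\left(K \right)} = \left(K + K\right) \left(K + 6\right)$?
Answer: $-140$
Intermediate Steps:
$W{\left(K \right)} = 2 K \left(6 + K\right)$
$b{\left(T \right)} = 0$
$Q{\left(H \right)} = 0$
$s{\left(M,B \right)} = - B$ ($s{\left(M,B \right)} = 0 - B = - B$)
$n{\left(p \right)} = 2$ ($n{\left(p \right)} = \frac{\left(-1\right) \left(-4\right)}{2} = \frac{1}{2} \cdot 4 = 2$)
$n{\left(U{\left(6,2 \right)} \right)} \left(-70\right) = 2 \left(-70\right) = -140$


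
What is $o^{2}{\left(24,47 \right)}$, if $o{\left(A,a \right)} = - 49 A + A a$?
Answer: $2304$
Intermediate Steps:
$o^{2}{\left(24,47 \right)} = \left(24 \left(-49 + 47\right)\right)^{2} = \left(24 \left(-2\right)\right)^{2} = \left(-48\right)^{2} = 2304$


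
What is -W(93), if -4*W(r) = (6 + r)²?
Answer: 9801/4 ≈ 2450.3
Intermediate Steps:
W(r) = -(6 + r)²/4
-W(93) = -(-1)*(6 + 93)²/4 = -(-1)*99²/4 = -(-1)*9801/4 = -1*(-9801/4) = 9801/4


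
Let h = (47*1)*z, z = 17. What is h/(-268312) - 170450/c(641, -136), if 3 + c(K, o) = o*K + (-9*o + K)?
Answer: 22832807257/11445384984 ≈ 1.9949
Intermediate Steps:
c(K, o) = -3 + K - 9*o + K*o (c(K, o) = -3 + (o*K + (-9*o + K)) = -3 + (K*o + (K - 9*o)) = -3 + (K - 9*o + K*o) = -3 + K - 9*o + K*o)
h = 799 (h = (47*1)*17 = 47*17 = 799)
h/(-268312) - 170450/c(641, -136) = 799/(-268312) - 170450/(-3 + 641 - 9*(-136) + 641*(-136)) = 799*(-1/268312) - 170450/(-3 + 641 + 1224 - 87176) = -799/268312 - 170450/(-85314) = -799/268312 - 170450*(-1/85314) = -799/268312 + 85225/42657 = 22832807257/11445384984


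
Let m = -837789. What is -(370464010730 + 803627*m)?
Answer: 302805849973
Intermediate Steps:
-(370464010730 + 803627*m) = -803627/(1/(-837789 + 460990)) = -803627/(1/(-376799)) = -803627/(-1/376799) = -803627*(-376799) = 302805849973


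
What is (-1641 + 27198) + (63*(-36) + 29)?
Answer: 23318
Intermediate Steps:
(-1641 + 27198) + (63*(-36) + 29) = 25557 + (-2268 + 29) = 25557 - 2239 = 23318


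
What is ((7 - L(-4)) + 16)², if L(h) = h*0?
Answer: 529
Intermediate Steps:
L(h) = 0
((7 - L(-4)) + 16)² = ((7 - 1*0) + 16)² = ((7 + 0) + 16)² = (7 + 16)² = 23² = 529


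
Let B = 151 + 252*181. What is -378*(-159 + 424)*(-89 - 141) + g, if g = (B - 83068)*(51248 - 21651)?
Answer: -1081076985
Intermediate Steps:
B = 45763 (B = 151 + 45612 = 45763)
g = -1104116085 (g = (45763 - 83068)*(51248 - 21651) = -37305*29597 = -1104116085)
-378*(-159 + 424)*(-89 - 141) + g = -378*(-159 + 424)*(-89 - 141) - 1104116085 = -100170*(-230) - 1104116085 = -378*(-60950) - 1104116085 = 23039100 - 1104116085 = -1081076985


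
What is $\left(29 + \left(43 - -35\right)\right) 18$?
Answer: $1926$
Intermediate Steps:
$\left(29 + \left(43 - -35\right)\right) 18 = \left(29 + \left(43 + 35\right)\right) 18 = \left(29 + 78\right) 18 = 107 \cdot 18 = 1926$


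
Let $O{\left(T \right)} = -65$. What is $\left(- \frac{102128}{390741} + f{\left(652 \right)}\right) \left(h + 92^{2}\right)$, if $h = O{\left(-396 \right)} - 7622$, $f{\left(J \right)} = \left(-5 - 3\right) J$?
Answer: $- \frac{40607358512}{10019} \approx -4.053 \cdot 10^{6}$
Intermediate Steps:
$f{\left(J \right)} = - 8 J$
$h = -7687$ ($h = -65 - 7622 = -7687$)
$\left(- \frac{102128}{390741} + f{\left(652 \right)}\right) \left(h + 92^{2}\right) = \left(- \frac{102128}{390741} - 5216\right) \left(-7687 + 92^{2}\right) = \left(\left(-102128\right) \frac{1}{390741} - 5216\right) \left(-7687 + 8464\right) = \left(- \frac{7856}{30057} - 5216\right) 777 = \left(- \frac{156785168}{30057}\right) 777 = - \frac{40607358512}{10019}$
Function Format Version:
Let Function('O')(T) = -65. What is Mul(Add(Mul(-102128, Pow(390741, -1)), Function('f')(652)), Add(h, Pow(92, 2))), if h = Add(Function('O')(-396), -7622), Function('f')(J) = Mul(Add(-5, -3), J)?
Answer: Rational(-40607358512, 10019) ≈ -4.0530e+6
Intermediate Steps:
Function('f')(J) = Mul(-8, J)
h = -7687 (h = Add(-65, -7622) = -7687)
Mul(Add(Mul(-102128, Pow(390741, -1)), Function('f')(652)), Add(h, Pow(92, 2))) = Mul(Add(Mul(-102128, Pow(390741, -1)), Mul(-8, 652)), Add(-7687, Pow(92, 2))) = Mul(Add(Mul(-102128, Rational(1, 390741)), -5216), Add(-7687, 8464)) = Mul(Add(Rational(-7856, 30057), -5216), 777) = Mul(Rational(-156785168, 30057), 777) = Rational(-40607358512, 10019)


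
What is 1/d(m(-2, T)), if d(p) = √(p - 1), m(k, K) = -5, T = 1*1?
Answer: -I*√6/6 ≈ -0.40825*I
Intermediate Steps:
T = 1
d(p) = √(-1 + p)
1/d(m(-2, T)) = 1/(√(-1 - 5)) = 1/(√(-6)) = 1/(I*√6) = -I*√6/6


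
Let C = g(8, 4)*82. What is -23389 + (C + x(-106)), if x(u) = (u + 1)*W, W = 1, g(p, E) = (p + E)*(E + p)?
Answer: -11686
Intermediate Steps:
g(p, E) = (E + p)² (g(p, E) = (E + p)*(E + p) = (E + p)²)
C = 11808 (C = (4 + 8)²*82 = 12²*82 = 144*82 = 11808)
x(u) = 1 + u (x(u) = (u + 1)*1 = (1 + u)*1 = 1 + u)
-23389 + (C + x(-106)) = -23389 + (11808 + (1 - 106)) = -23389 + (11808 - 105) = -23389 + 11703 = -11686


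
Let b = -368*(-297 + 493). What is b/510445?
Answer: -72128/510445 ≈ -0.14130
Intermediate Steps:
b = -72128 (b = -368*196 = -72128)
b/510445 = -72128/510445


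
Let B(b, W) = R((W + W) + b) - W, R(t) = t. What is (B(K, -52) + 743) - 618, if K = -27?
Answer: 46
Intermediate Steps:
B(b, W) = W + b (B(b, W) = ((W + W) + b) - W = (2*W + b) - W = (b + 2*W) - W = W + b)
(B(K, -52) + 743) - 618 = ((-52 - 27) + 743) - 618 = (-79 + 743) - 618 = 664 - 618 = 46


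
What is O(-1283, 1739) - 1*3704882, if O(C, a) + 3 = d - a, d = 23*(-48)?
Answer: -3707728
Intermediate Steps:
d = -1104
O(C, a) = -1107 - a (O(C, a) = -3 + (-1104 - a) = -1107 - a)
O(-1283, 1739) - 1*3704882 = (-1107 - 1*1739) - 1*3704882 = (-1107 - 1739) - 3704882 = -2846 - 3704882 = -3707728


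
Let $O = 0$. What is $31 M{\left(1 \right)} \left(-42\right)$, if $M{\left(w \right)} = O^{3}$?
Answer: $0$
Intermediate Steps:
$M{\left(w \right)} = 0$ ($M{\left(w \right)} = 0^{3} = 0$)
$31 M{\left(1 \right)} \left(-42\right) = 31 \cdot 0 \left(-42\right) = 0 \left(-42\right) = 0$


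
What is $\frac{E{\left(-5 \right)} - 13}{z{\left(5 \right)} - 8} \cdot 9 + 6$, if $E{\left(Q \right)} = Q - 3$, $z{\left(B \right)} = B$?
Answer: $69$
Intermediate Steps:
$E{\left(Q \right)} = -3 + Q$ ($E{\left(Q \right)} = Q - 3 = -3 + Q$)
$\frac{E{\left(-5 \right)} - 13}{z{\left(5 \right)} - 8} \cdot 9 + 6 = \frac{\left(-3 - 5\right) - 13}{5 - 8} \cdot 9 + 6 = \frac{-8 - 13}{-3} \cdot 9 + 6 = \left(-21\right) \left(- \frac{1}{3}\right) 9 + 6 = 7 \cdot 9 + 6 = 63 + 6 = 69$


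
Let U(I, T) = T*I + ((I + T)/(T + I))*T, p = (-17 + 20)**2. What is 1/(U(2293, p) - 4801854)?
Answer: -1/4781208 ≈ -2.0915e-7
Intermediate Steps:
p = 9 (p = 3**2 = 9)
U(I, T) = T + I*T (U(I, T) = I*T + ((I + T)/(I + T))*T = I*T + 1*T = I*T + T = T + I*T)
1/(U(2293, p) - 4801854) = 1/(9*(1 + 2293) - 4801854) = 1/(9*2294 - 4801854) = 1/(20646 - 4801854) = 1/(-4781208) = -1/4781208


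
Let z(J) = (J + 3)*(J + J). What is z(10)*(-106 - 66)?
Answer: -44720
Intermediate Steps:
z(J) = 2*J*(3 + J) (z(J) = (3 + J)*(2*J) = 2*J*(3 + J))
z(10)*(-106 - 66) = (2*10*(3 + 10))*(-106 - 66) = (2*10*13)*(-172) = 260*(-172) = -44720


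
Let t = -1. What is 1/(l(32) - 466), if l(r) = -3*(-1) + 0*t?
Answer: -1/463 ≈ -0.0021598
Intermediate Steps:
l(r) = 3 (l(r) = -3*(-1) + 0*(-1) = 3 + 0 = 3)
1/(l(32) - 466) = 1/(3 - 466) = 1/(-463) = -1/463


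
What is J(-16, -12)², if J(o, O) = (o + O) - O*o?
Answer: 48400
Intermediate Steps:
J(o, O) = O + o - O*o (J(o, O) = (O + o) - O*o = O + o - O*o)
J(-16, -12)² = (-12 - 16 - 1*(-12)*(-16))² = (-12 - 16 - 192)² = (-220)² = 48400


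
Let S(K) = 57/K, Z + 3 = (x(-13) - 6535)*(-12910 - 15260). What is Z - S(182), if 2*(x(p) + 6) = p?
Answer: 33568639047/182 ≈ 1.8444e+8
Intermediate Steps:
x(p) = -6 + p/2
Z = 184443072 (Z = -3 + ((-6 + (½)*(-13)) - 6535)*(-12910 - 15260) = -3 + ((-6 - 13/2) - 6535)*(-28170) = -3 + (-25/2 - 6535)*(-28170) = -3 - 13095/2*(-28170) = -3 + 184443075 = 184443072)
Z - S(182) = 184443072 - 57/182 = 33568639047/182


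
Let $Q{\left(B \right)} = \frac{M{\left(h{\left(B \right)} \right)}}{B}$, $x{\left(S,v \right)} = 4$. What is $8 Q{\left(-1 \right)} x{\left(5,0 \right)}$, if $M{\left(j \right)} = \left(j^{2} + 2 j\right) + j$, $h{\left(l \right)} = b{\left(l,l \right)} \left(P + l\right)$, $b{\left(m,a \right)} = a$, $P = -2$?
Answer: $-576$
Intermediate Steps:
$h{\left(l \right)} = l \left(-2 + l\right)$
$M{\left(j \right)} = j^{2} + 3 j$
$Q{\left(B \right)} = \left(-2 + B\right) \left(3 + B \left(-2 + B\right)\right)$ ($Q{\left(B \right)} = \frac{B \left(-2 + B\right) \left(3 + B \left(-2 + B\right)\right)}{B} = \left(-2 + B\right) \left(3 + B \left(-2 + B\right)\right)$)
$8 Q{\left(-1 \right)} x{\left(5,0 \right)} = 8 \left(-2 - 1\right) \left(3 - \left(-2 - 1\right)\right) 4 = 8 \left(- 3 \left(3 - -3\right)\right) 4 = 8 \left(- 3 \left(3 + 3\right)\right) 4 = 8 \left(\left(-3\right) 6\right) 4 = 8 \left(-18\right) 4 = \left(-144\right) 4 = -576$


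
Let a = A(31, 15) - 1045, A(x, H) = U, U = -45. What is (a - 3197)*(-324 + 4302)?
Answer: -17053686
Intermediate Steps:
A(x, H) = -45
a = -1090 (a = -45 - 1045 = -1090)
(a - 3197)*(-324 + 4302) = (-1090 - 3197)*(-324 + 4302) = -4287*3978 = -17053686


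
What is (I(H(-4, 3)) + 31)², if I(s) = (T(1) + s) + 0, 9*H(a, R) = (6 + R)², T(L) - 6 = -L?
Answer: 2025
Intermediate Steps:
T(L) = 6 - L
H(a, R) = (6 + R)²/9
I(s) = 5 + s (I(s) = ((6 - 1*1) + s) + 0 = ((6 - 1) + s) + 0 = (5 + s) + 0 = 5 + s)
(I(H(-4, 3)) + 31)² = ((5 + (6 + 3)²/9) + 31)² = ((5 + (⅑)*9²) + 31)² = ((5 + (⅑)*81) + 31)² = ((5 + 9) + 31)² = (14 + 31)² = 45² = 2025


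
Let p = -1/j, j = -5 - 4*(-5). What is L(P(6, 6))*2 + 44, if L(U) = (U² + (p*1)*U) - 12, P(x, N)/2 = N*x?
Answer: 51892/5 ≈ 10378.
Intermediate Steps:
j = 15 (j = -5 + 20 = 15)
p = -1/15 ≈ -0.066667
P(x, N) = 2*N*x (P(x, N) = 2*(N*x) = 2*N*x)
L(U) = -12 + U² - U/15 (L(U) = (U² + (-1/15*1)*U) - 12 = (U² - U/15) - 12 = -12 + U² - U/15)
L(P(6, 6))*2 + 44 = (-12 + (2*6*6)² - 2*6*6/15)*2 + 44 = (-12 + 72² - 1/15*72)*2 + 44 = (-12 + 5184 - 24/5)*2 + 44 = (25836/5)*2 + 44 = 51672/5 + 44 = 51892/5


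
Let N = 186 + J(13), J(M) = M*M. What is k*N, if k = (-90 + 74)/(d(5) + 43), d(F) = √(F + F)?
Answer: -244240/1839 + 5680*√10/1839 ≈ -123.04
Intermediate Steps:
d(F) = √2*√F (d(F) = √(2*F) = √2*√F)
J(M) = M²
N = 355 (N = 186 + 13² = 186 + 169 = 355)
k = -16/(43 + √10) (k = (-90 + 74)/(√2*√5 + 43) = -16/(√10 + 43) = -16/(43 + √10) ≈ -0.34660)
k*N = (-688/1839 + 16*√10/1839)*355 = -244240/1839 + 5680*√10/1839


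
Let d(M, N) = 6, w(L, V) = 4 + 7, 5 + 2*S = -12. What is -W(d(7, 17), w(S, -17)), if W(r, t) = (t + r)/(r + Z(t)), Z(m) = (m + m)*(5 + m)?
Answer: -17/358 ≈ -0.047486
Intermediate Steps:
S = -17/2 (S = -5/2 + (1/2)*(-12) = -5/2 - 6 = -17/2 ≈ -8.5000)
w(L, V) = 11
Z(m) = 2*m*(5 + m) (Z(m) = (2*m)*(5 + m) = 2*m*(5 + m))
W(r, t) = (r + t)/(r + 2*t*(5 + t)) (W(r, t) = (t + r)/(r + 2*t*(5 + t)) = (r + t)/(r + 2*t*(5 + t)))
-W(d(7, 17), w(S, -17)) = -(6 + 11)/(6 + 2*11*(5 + 11)) = -17/(6 + 2*11*16) = -17/(6 + 352) = -17/358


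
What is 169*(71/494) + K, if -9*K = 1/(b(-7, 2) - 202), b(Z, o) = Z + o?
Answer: 1719587/70794 ≈ 24.290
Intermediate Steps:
K = 1/1863 (K = -1/(9*((-7 + 2) - 202)) = -1/(9*(-5 - 202)) = -⅑/(-207) = -⅑*(-1/207) = 1/1863 ≈ 0.00053677)
169*(71/494) + K = 169*(71/494) + 1/1863 = 923/38 + 1/1863 = 1719587/70794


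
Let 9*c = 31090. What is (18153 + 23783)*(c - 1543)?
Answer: 721425008/9 ≈ 8.0158e+7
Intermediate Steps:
c = 31090/9 (c = (⅑)*31090 = 31090/9 ≈ 3454.4)
(18153 + 23783)*(c - 1543) = (18153 + 23783)*(31090/9 - 1543) = 41936*(17203/9) = 721425008/9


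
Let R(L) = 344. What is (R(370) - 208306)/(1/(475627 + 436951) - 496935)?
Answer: 189781546036/453491948429 ≈ 0.41849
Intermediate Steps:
(R(370) - 208306)/(1/(475627 + 436951) - 496935) = (344 - 208306)/(1/(475627 + 436951) - 496935) = -207962/(1/912578 - 496935) = -207962/(-453491948429/912578) = -207962*(-912578/453491948429) = 189781546036/453491948429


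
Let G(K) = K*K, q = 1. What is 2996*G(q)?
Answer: 2996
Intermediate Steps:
G(K) = K**2
2996*G(q) = 2996*1**2 = 2996*1 = 2996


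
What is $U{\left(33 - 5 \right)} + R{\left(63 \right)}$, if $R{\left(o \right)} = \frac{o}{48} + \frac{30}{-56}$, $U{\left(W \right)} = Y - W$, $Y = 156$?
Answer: $\frac{14423}{112} \approx 128.78$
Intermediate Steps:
$U{\left(W \right)} = 156 - W$
$R{\left(o \right)} = - \frac{15}{28} + \frac{o}{48}$ ($R{\left(o \right)} = o \frac{1}{48} + 30 \left(- \frac{1}{56}\right) = \frac{o}{48} - \frac{15}{28} = - \frac{15}{28} + \frac{o}{48}$)
$U{\left(33 - 5 \right)} + R{\left(63 \right)} = \left(156 - \left(33 - 5\right)\right) + \left(- \frac{15}{28} + \frac{1}{48} \cdot 63\right) = \left(156 - 28\right) + \left(- \frac{15}{28} + \frac{21}{16}\right) = \left(156 - 28\right) + \frac{87}{112} = 128 + \frac{87}{112} = \frac{14423}{112}$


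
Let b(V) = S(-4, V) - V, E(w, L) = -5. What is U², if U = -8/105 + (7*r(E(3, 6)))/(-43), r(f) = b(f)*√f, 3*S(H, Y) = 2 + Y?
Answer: -43099664/20385225 + 64*I*√5/645 ≈ -2.1143 + 0.22187*I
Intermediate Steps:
S(H, Y) = ⅔ + Y/3 (S(H, Y) = (2 + Y)/3 = ⅔ + Y/3)
b(V) = ⅔ - 2*V/3 (b(V) = (⅔ + V/3) - V = ⅔ - 2*V/3)
r(f) = √f*(⅔ - 2*f/3) (r(f) = (⅔ - 2*f/3)*√f = √f*(⅔ - 2*f/3))
U = -8/105 - 28*I*√5/43 (U = -8/105 + (7*(2*√(-5)*(1 - 1*(-5))/3))/(-43) = -8*1/105 + (7*(2*(I*√5)*(1 + 5)/3))*(-1/43) = -8/105 + (7*((⅔)*(I*√5)*6))*(-1/43) = -8/105 + (7*(4*I*√5))*(-1/43) = -8/105 + (28*I*√5)*(-1/43) = -8/105 - 28*I*√5/43 ≈ -0.07619 - 1.456*I)
U² = (-8/105 - 28*I*√5/43)²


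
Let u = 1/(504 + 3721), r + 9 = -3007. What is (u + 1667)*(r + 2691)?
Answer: -7043076/13 ≈ -5.4178e+5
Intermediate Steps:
r = -3016 (r = -9 - 3007 = -3016)
u = 1/4225 ≈ 0.00023669
(u + 1667)*(r + 2691) = (1/4225 + 1667)*(-3016 + 2691) = (7043076/4225)*(-325) = -7043076/13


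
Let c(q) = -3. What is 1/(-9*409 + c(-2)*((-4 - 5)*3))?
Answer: -1/3600 ≈ -0.00027778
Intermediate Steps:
1/(-9*409 + c(-2)*((-4 - 5)*3)) = 1/(-9*409 - 3*(-4 - 5)*3) = 1/(-3681 - (-27)*3) = 1/(-3681 - 3*(-27)) = 1/(-3681 + 81) = 1/(-3600) = -1/3600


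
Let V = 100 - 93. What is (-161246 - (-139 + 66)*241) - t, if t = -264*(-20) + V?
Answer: -148940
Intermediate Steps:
V = 7
t = 5287 (t = -264*(-20) + 7 = 5280 + 7 = 5287)
(-161246 - (-139 + 66)*241) - t = (-161246 - (-139 + 66)*241) - 1*5287 = (-161246 - (-73)*241) - 5287 = (-161246 - 1*(-17593)) - 5287 = (-161246 + 17593) - 5287 = -143653 - 5287 = -148940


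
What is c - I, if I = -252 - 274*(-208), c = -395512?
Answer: -452252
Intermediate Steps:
I = 56740 (I = -252 + 56992 = 56740)
c - I = -395512 - 1*56740 = -395512 - 56740 = -452252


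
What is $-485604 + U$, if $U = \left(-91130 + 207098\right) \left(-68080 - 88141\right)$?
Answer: $-18117122532$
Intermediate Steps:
$U = -18116636928$ ($U = 115968 \left(-156221\right) = -18116636928$)
$-485604 + U = -485604 - 18116636928 = -18117122532$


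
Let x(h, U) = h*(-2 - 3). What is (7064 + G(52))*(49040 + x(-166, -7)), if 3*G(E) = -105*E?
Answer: 261518280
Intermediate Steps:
G(E) = -35*E (G(E) = (-105*E)/3 = -35*E)
x(h, U) = -5*h (x(h, U) = h*(-5) = -5*h)
(7064 + G(52))*(49040 + x(-166, -7)) = (7064 - 35*52)*(49040 - 5*(-166)) = (7064 - 1820)*(49040 + 830) = 5244*49870 = 261518280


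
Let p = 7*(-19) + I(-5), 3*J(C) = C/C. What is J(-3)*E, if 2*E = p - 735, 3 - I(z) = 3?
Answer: -434/3 ≈ -144.67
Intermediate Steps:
I(z) = 0 (I(z) = 3 - 1*3 = 3 - 3 = 0)
J(C) = ⅓ (J(C) = (C/C)/3 = (⅓)*1 = ⅓)
p = -133 (p = 7*(-19) + 0 = -133 + 0 = -133)
E = -434 (E = (-133 - 735)/2 = (½)*(-868) = -434)
J(-3)*E = (⅓)*(-434) = -434/3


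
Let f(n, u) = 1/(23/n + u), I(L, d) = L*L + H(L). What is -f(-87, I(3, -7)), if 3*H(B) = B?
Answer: -87/847 ≈ -0.10272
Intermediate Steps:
H(B) = B/3
I(L, d) = L**2 + L/3 (I(L, d) = L*L + L/3 = L**2 + L/3)
f(n, u) = 1/(u + 23/n)
-f(-87, I(3, -7)) = -(-87)/(23 - 261*(1/3 + 3)) = -(-87)/(23 - 261*10/3) = -(-87)/(23 - 87*10) = -(-87)/(23 - 870) = -(-87)/(-847) = -(-87)*(-1)/847 = -1*87/847 = -87/847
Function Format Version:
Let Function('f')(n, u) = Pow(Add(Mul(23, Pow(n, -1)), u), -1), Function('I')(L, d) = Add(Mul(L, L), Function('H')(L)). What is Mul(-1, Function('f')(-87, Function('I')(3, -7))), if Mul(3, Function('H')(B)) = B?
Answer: Rational(-87, 847) ≈ -0.10272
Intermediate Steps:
Function('H')(B) = Mul(Rational(1, 3), B)
Function('I')(L, d) = Add(Pow(L, 2), Mul(Rational(1, 3), L)) (Function('I')(L, d) = Add(Mul(L, L), Mul(Rational(1, 3), L)) = Add(Pow(L, 2), Mul(Rational(1, 3), L)))
Function('f')(n, u) = Pow(Add(u, Mul(23, Pow(n, -1))), -1)
Mul(-1, Function('f')(-87, Function('I')(3, -7))) = Mul(-1, Mul(-87, Pow(Add(23, Mul(-87, Mul(3, Add(Rational(1, 3), 3)))), -1))) = Mul(-1, Mul(-87, Pow(Add(23, Mul(-87, Mul(3, Rational(10, 3)))), -1))) = Mul(-1, Mul(-87, Pow(Add(23, Mul(-87, 10)), -1))) = Mul(-1, Mul(-87, Pow(Add(23, -870), -1))) = Mul(-1, Mul(-87, Pow(-847, -1))) = Mul(-1, Mul(-87, Rational(-1, 847))) = Mul(-1, Rational(87, 847)) = Rational(-87, 847)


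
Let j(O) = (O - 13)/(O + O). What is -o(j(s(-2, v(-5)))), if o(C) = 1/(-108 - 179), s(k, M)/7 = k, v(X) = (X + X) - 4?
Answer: 1/287 ≈ 0.0034843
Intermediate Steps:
v(X) = -4 + 2*X (v(X) = 2*X - 4 = -4 + 2*X)
s(k, M) = 7*k
j(O) = (-13 + O)/(2*O) (j(O) = (-13 + O)/((2*O)) = (-13 + O)*(1/(2*O)) = (-13 + O)/(2*O))
o(C) = -1/287 (o(C) = 1/(-287) = -1/287)
-o(j(s(-2, v(-5)))) = -1*(-1/287) = 1/287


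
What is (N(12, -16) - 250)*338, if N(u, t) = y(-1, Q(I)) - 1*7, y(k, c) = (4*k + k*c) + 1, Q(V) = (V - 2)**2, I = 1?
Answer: -88218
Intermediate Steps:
Q(V) = (-2 + V)**2
y(k, c) = 1 + 4*k + c*k (y(k, c) = (4*k + c*k) + 1 = 1 + 4*k + c*k)
N(u, t) = -11 (N(u, t) = (1 + 4*(-1) + (-2 + 1)**2*(-1)) - 1*7 = (1 - 4 + (-1)**2*(-1)) - 7 = (1 - 4 + 1*(-1)) - 7 = (1 - 4 - 1) - 7 = -4 - 7 = -11)
(N(12, -16) - 250)*338 = (-11 - 250)*338 = -261*338 = -88218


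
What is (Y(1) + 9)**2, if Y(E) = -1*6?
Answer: 9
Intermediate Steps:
Y(E) = -6
(Y(1) + 9)**2 = (-6 + 9)**2 = 3**2 = 9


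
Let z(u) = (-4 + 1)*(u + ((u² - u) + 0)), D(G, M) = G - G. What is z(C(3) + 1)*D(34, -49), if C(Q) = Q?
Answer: 0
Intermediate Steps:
D(G, M) = 0
z(u) = -3*u² (z(u) = -3*(u + (u² - u)) = -3*u²)
z(C(3) + 1)*D(34, -49) = -3*(3 + 1)²*0 = -3*4²*0 = -3*16*0 = -48*0 = 0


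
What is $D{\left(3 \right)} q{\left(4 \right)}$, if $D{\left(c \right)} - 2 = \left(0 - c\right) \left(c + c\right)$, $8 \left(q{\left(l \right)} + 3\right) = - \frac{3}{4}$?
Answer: $\frac{99}{2} \approx 49.5$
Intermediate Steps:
$q{\left(l \right)} = - \frac{99}{32}$ ($q{\left(l \right)} = -3 + \frac{\left(-3\right) \frac{1}{4}}{8} = -3 + \frac{1}{8} \left(- \frac{3}{4}\right) = -3 - \frac{3}{32} = - \frac{99}{32}$)
$D{\left(c \right)} = 2 - 2 c^{2}$ ($D{\left(c \right)} = 2 + \left(0 - c\right) \left(c + c\right) = 2 + - c 2 c = 2 - 2 c^{2}$)
$D{\left(3 \right)} q{\left(4 \right)} = \left(2 - 2 \cdot 3^{2}\right) \left(- \frac{99}{32}\right) = \left(2 - 18\right) \left(- \frac{99}{32}\right) = \left(-16\right) \left(- \frac{99}{32}\right) = \frac{99}{2}$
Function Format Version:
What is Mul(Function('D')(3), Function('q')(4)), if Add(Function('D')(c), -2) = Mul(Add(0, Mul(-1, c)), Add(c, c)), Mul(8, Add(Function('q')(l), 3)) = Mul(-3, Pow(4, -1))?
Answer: Rational(99, 2) ≈ 49.500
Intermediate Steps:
Function('q')(l) = Rational(-99, 32) (Function('q')(l) = Add(-3, Mul(Rational(1, 8), Mul(-3, Pow(4, -1)))) = Add(-3, Mul(Rational(1, 8), Mul(-3, Rational(1, 4)))) = Add(-3, Mul(Rational(1, 8), Rational(-3, 4))) = Add(-3, Rational(-3, 32)) = Rational(-99, 32))
Function('D')(c) = Add(2, Mul(-2, Pow(c, 2))) (Function('D')(c) = Add(2, Mul(Add(0, Mul(-1, c)), Add(c, c))) = Add(2, Mul(Mul(-1, c), Mul(2, c))) = Add(2, Mul(-2, Pow(c, 2))))
Mul(Function('D')(3), Function('q')(4)) = Mul(Add(2, Mul(-2, Pow(3, 2))), Rational(-99, 32)) = Mul(Add(2, Mul(-2, 9)), Rational(-99, 32)) = Mul(Add(2, -18), Rational(-99, 32)) = Mul(-16, Rational(-99, 32)) = Rational(99, 2)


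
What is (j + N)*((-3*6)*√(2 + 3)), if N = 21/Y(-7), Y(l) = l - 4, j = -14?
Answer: 3150*√5/11 ≈ 640.33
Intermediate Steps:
Y(l) = -4 + l
N = -21/11 (N = 21/(-4 - 7) = 21/(-11) = 21*(-1/11) = -21/11 ≈ -1.9091)
(j + N)*((-3*6)*√(2 + 3)) = (-14 - 21/11)*((-3*6)*√(2 + 3)) = -(-3150)*√5/11 = 3150*√5/11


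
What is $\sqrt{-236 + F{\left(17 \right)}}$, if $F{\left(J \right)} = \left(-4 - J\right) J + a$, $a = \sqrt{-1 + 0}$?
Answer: $\sqrt{-593 + i} \approx 0.0205 + 24.352 i$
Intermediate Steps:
$a = i$ ($a = \sqrt{-1} = i \approx 1.0 i$)
$F{\left(J \right)} = i + J \left(-4 - J\right)$ ($F{\left(J \right)} = \left(-4 - J\right) J + i = J \left(-4 - J\right) + i = i + J \left(-4 - J\right)$)
$\sqrt{-236 + F{\left(17 \right)}} = \sqrt{-236 - \left(357 - i\right)} = \sqrt{-593 + i}$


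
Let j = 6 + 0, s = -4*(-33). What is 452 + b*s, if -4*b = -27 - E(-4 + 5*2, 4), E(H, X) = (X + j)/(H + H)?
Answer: 2741/2 ≈ 1370.5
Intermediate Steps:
s = 132
j = 6
E(H, X) = (6 + X)/(2*H) (E(H, X) = (X + 6)/(H + H) = (6 + X)/((2*H)) = (6 + X)*(1/(2*H)) = (6 + X)/(2*H))
b = 167/24 (b = -(-27 - (6 + 4)/(2*(-4 + 5*2)))/4 = -(-27 - 10/(2*(-4 + 10)))/4 = -(-27 - 10/(2*6))/4 = -(-27 - 1*5/6)/4 = -(-27 - 5/6)/4 = -1/4*(-167/6) = 167/24 ≈ 6.9583)
452 + b*s = 452 + (167/24)*132 = 452 + 1837/2 = 2741/2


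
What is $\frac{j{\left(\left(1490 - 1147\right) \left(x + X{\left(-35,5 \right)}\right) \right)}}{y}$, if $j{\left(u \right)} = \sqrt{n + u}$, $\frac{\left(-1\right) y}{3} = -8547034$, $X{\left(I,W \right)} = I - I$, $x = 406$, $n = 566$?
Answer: $\frac{2 \sqrt{971}}{4273517} \approx 1.4583 \cdot 10^{-5}$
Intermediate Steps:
$X{\left(I,W \right)} = 0$
$y = 25641102$ ($y = \left(-3\right) \left(-8547034\right) = 25641102$)
$j{\left(u \right)} = \sqrt{566 + u}$
$\frac{j{\left(\left(1490 - 1147\right) \left(x + X{\left(-35,5 \right)}\right) \right)}}{y} = \frac{\sqrt{566 + \left(1490 - 1147\right) \left(406 + 0\right)}}{25641102} = \sqrt{566 + 343 \cdot 406} \cdot \frac{1}{25641102} = \sqrt{566 + 139258} \cdot \frac{1}{25641102} = \sqrt{139824} \cdot \frac{1}{25641102} = 12 \sqrt{971} \cdot \frac{1}{25641102} = \frac{2 \sqrt{971}}{4273517}$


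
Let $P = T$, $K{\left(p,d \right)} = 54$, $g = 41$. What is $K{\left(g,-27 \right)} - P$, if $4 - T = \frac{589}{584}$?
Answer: $\frac{29789}{584} \approx 51.009$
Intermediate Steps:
$T = \frac{1747}{584}$ ($T = 4 - \frac{589}{584} = \frac{1747}{584} \approx 2.9914$)
$P = \frac{1747}{584} \approx 2.9914$
$K{\left(g,-27 \right)} - P = 54 - \frac{1747}{584} = \frac{29789}{584}$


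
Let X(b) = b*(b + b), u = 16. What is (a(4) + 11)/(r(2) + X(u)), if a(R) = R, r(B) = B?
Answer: 15/514 ≈ 0.029183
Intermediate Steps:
X(b) = 2*b² (X(b) = b*(2*b) = 2*b²)
(a(4) + 11)/(r(2) + X(u)) = (4 + 11)/(2 + 2*16²) = 15/(2 + 2*256) = 15/(2 + 512) = 15/514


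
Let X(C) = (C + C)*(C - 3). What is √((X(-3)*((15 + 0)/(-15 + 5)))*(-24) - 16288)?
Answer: 4*I*√937 ≈ 122.44*I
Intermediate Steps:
X(C) = 2*C*(-3 + C) (X(C) = (2*C)*(-3 + C) = 2*C*(-3 + C))
√((X(-3)*((15 + 0)/(-15 + 5)))*(-24) - 16288) = √(((2*(-3)*(-3 - 3))*((15 + 0)/(-15 + 5)))*(-24) - 16288) = √(((2*(-3)*(-6))*(15/(-10)))*(-24) - 16288) = √((36*(15*(-⅒)))*(-24) - 16288) = √((36*(-3/2))*(-24) - 16288) = √(-54*(-24) - 16288) = √(1296 - 16288) = √(-14992) = 4*I*√937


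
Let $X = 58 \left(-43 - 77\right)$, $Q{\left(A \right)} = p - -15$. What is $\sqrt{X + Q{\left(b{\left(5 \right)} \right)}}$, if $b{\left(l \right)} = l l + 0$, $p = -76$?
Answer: $i \sqrt{7021} \approx 83.791 i$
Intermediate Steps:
$b{\left(l \right)} = l^{2}$ ($b{\left(l \right)} = l^{2} + 0 = l^{2}$)
$Q{\left(A \right)} = -61$ ($Q{\left(A \right)} = -76 - -15 = -76 + 15 = -61$)
$X = -6960$ ($X = 58 \left(-120\right) = -6960$)
$\sqrt{X + Q{\left(b{\left(5 \right)} \right)}} = \sqrt{-6960 - 61} = \sqrt{-7021} = i \sqrt{7021}$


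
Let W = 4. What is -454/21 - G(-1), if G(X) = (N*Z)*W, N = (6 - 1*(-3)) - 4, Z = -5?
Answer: 1646/21 ≈ 78.381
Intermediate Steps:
N = 5 (N = (6 + 3) - 4 = 9 - 4 = 5)
G(X) = -100 (G(X) = (5*(-5))*4 = -25*4 = -100)
-454/21 - G(-1) = -454/21 - 1*(-100) = -454*1/21 + 100 = -454/21 + 100 = 1646/21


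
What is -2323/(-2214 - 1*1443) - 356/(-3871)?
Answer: 447575/615489 ≈ 0.72719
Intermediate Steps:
-2323/(-2214 - 1*1443) - 356/(-3871) = -2323/(-2214 - 1443) - 356*(-1/3871) = -2323/(-3657) + 356/3871 = -2323*(-1/3657) + 356/3871 = 101/159 + 356/3871 = 447575/615489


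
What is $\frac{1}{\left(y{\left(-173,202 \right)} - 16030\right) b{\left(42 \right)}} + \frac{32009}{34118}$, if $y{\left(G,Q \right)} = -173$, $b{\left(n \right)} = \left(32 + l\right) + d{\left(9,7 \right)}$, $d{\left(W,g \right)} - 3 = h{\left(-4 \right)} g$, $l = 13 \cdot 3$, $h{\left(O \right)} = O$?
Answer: $\frac{5964372481}{6357360471} \approx 0.93818$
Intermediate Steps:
$l = 39$
$d{\left(W,g \right)} = 3 - 4 g$
$b{\left(n \right)} = 46$ ($b{\left(n \right)} = \left(32 + 39\right) + \left(3 - 28\right) = 71 + \left(3 - 28\right) = 71 - 25 = 46$)
$\frac{1}{\left(y{\left(-173,202 \right)} - 16030\right) b{\left(42 \right)}} + \frac{32009}{34118} = \frac{1}{\left(-173 - 16030\right) 46} + \frac{32009}{34118} = \frac{1}{-16203} \cdot \frac{1}{46} + 32009 \cdot \frac{1}{34118} = \left(- \frac{1}{16203}\right) \frac{1}{46} + \frac{32009}{34118} = - \frac{1}{745338} + \frac{32009}{34118} = \frac{5964372481}{6357360471}$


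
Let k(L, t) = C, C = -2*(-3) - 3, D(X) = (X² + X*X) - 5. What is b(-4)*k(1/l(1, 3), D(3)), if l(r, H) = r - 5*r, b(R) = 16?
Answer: 48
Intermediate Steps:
D(X) = -5 + 2*X² (D(X) = (X² + X²) - 5 = 2*X² - 5 = -5 + 2*X²)
l(r, H) = -4*r
C = 3 (C = 6 - 3 = 3)
k(L, t) = 3
b(-4)*k(1/l(1, 3), D(3)) = 16*3 = 48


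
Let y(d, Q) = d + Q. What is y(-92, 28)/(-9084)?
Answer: 16/2271 ≈ 0.0070454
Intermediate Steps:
y(d, Q) = Q + d
y(-92, 28)/(-9084) = (28 - 92)/(-9084) = -64*(-1/9084) = 16/2271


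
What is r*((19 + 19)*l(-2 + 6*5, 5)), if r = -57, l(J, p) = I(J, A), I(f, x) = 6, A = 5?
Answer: -12996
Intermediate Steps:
l(J, p) = 6
r*((19 + 19)*l(-2 + 6*5, 5)) = -57*(19 + 19)*6 = -2166*6 = -57*228 = -12996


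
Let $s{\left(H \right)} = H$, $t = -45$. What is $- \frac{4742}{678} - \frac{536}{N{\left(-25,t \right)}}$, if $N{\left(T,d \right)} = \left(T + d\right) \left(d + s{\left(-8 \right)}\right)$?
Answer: $- \frac{4489057}{628845} \approx -7.1386$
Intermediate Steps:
$N{\left(T,d \right)} = \left(-8 + d\right) \left(T + d\right)$ ($N{\left(T,d \right)} = \left(T + d\right) \left(d - 8\right) = \left(T + d\right) \left(-8 + d\right) = \left(-8 + d\right) \left(T + d\right)$)
$- \frac{4742}{678} - \frac{536}{N{\left(-25,t \right)}} = - \frac{4742}{678} - \frac{536}{\left(-45\right)^{2} - -200 - -360 - -1125} = \left(-4742\right) \frac{1}{678} - \frac{536}{2025 + 200 + 360 + 1125} = - \frac{2371}{339} - \frac{536}{3710} = - \frac{2371}{339} - \frac{268}{1855} = - \frac{4489057}{628845}$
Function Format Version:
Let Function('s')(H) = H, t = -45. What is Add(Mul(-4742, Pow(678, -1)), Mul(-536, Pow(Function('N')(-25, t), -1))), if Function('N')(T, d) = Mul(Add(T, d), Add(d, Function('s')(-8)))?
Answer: Rational(-4489057, 628845) ≈ -7.1386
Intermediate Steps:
Function('N')(T, d) = Mul(Add(-8, d), Add(T, d)) (Function('N')(T, d) = Mul(Add(T, d), Add(d, -8)) = Mul(Add(T, d), Add(-8, d)) = Mul(Add(-8, d), Add(T, d)))
Add(Mul(-4742, Pow(678, -1)), Mul(-536, Pow(Function('N')(-25, t), -1))) = Add(Mul(-4742, Pow(678, -1)), Mul(-536, Pow(Add(Pow(-45, 2), Mul(-8, -25), Mul(-8, -45), Mul(-25, -45)), -1))) = Add(Mul(-4742, Rational(1, 678)), Mul(-536, Pow(Add(2025, 200, 360, 1125), -1))) = Add(Rational(-2371, 339), Mul(-536, Pow(3710, -1))) = Add(Rational(-2371, 339), Mul(-536, Rational(1, 3710))) = Add(Rational(-2371, 339), Rational(-268, 1855)) = Rational(-4489057, 628845)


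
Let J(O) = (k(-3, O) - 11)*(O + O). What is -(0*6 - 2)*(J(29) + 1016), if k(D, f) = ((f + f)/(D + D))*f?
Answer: -95288/3 ≈ -31763.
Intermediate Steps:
k(D, f) = f**2/D (k(D, f) = ((2*f)/((2*D)))*f = ((2*f)*(1/(2*D)))*f = (f/D)*f = f**2/D)
J(O) = 2*O*(-11 - O**2/3) (J(O) = (O**2/(-3) - 11)*(O + O) = (-O**2/3 - 11)*(2*O) = (-11 - O**2/3)*(2*O) = 2*O*(-11 - O**2/3))
-(0*6 - 2)*(J(29) + 1016) = -(0*6 - 2)*((2/3)*29*(-33 - 1*29**2) + 1016) = -(0 - 2)*((2/3)*29*(-33 - 1*841) + 1016) = -(-2)*((2/3)*29*(-33 - 841) + 1016) = -(-2)*((2/3)*29*(-874) + 1016) = -(-2)*(-50692/3 + 1016) = -(-2)*(-47644)/3 = -1*95288/3 = -95288/3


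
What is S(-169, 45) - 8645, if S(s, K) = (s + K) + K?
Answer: -8724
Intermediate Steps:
S(s, K) = s + 2*K (S(s, K) = (K + s) + K = s + 2*K)
S(-169, 45) - 8645 = (-169 + 2*45) - 8645 = (-169 + 90) - 8645 = -79 - 8645 = -8724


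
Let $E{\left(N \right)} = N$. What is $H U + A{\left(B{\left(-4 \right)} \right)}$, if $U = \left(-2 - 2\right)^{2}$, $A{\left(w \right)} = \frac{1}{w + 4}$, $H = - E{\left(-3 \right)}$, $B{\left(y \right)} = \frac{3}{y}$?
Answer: $\frac{628}{13} \approx 48.308$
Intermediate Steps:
$H = 3$ ($H = \left(-1\right) \left(-3\right) = 3$)
$A{\left(w \right)} = \frac{1}{4 + w}$
$U = 16$ ($U = \left(-4\right)^{2} = 16$)
$H U + A{\left(B{\left(-4 \right)} \right)} = 3 \cdot 16 + \frac{1}{4 + \frac{3}{-4}} = 48 + \frac{1}{4 + 3 \left(- \frac{1}{4}\right)} = 48 + \frac{1}{4 - \frac{3}{4}} = 48 + \frac{1}{\frac{13}{4}} = 48 + \frac{4}{13} = \frac{628}{13}$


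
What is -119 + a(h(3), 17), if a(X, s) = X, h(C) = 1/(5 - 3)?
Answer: -237/2 ≈ -118.50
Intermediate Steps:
h(C) = 1/2
-119 + a(h(3), 17) = -119 + 1/2 = -237/2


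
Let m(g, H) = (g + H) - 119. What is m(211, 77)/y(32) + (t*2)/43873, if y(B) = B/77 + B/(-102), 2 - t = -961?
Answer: 29117657199/17549200 ≈ 1659.2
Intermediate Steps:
t = 963 (t = 2 - 1*(-961) = 2 + 961 = 963)
m(g, H) = -119 + H + g (m(g, H) = (H + g) - 119 = -119 + H + g)
y(B) = 25*B/7854 (y(B) = B*(1/77) + B*(-1/102) = B/77 - B/102 = 25*B/7854)
m(211, 77)/y(32) + (t*2)/43873 = (-119 + 77 + 211)/(((25/7854)*32)) + (963*2)/43873 = 169/(400/3927) + 1926*(1/43873) = 169*(3927/400) + 1926/43873 = 663663/400 + 1926/43873 = 29117657199/17549200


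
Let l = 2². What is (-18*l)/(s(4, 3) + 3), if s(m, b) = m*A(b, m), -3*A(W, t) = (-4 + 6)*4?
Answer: 216/23 ≈ 9.3913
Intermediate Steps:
A(W, t) = -8/3 (A(W, t) = -(-4 + 6)*4/3 = -2*4/3 = -⅓*8 = -8/3)
s(m, b) = -8*m/3 (s(m, b) = m*(-8/3) = -8*m/3)
l = 4
(-18*l)/(s(4, 3) + 3) = (-18*4)/(-8/3*4 + 3) = -72/(-32/3 + 3) = -72/(-23/3) = -72*(-3/23) = 216/23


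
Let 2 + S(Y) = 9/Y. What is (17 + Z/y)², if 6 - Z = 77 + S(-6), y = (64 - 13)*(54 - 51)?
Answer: 316969/1156 ≈ 274.19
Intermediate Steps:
S(Y) = -2 + 9/Y
y = 153 (y = 51*3 = 153)
Z = -135/2 (Z = 6 - (77 + (-2 + 9/(-6))) = 6 - (77 + (-2 + 9*(-⅙))) = 6 - (77 + (-2 - 3/2)) = 6 - (77 - 7/2) = 6 - 1*147/2 = 6 - 147/2 = -135/2 ≈ -67.500)
(17 + Z/y)² = (17 - 135/2/153)² = (17 - 135/2*1/153)² = (17 - 15/34)² = (563/34)² = 316969/1156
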